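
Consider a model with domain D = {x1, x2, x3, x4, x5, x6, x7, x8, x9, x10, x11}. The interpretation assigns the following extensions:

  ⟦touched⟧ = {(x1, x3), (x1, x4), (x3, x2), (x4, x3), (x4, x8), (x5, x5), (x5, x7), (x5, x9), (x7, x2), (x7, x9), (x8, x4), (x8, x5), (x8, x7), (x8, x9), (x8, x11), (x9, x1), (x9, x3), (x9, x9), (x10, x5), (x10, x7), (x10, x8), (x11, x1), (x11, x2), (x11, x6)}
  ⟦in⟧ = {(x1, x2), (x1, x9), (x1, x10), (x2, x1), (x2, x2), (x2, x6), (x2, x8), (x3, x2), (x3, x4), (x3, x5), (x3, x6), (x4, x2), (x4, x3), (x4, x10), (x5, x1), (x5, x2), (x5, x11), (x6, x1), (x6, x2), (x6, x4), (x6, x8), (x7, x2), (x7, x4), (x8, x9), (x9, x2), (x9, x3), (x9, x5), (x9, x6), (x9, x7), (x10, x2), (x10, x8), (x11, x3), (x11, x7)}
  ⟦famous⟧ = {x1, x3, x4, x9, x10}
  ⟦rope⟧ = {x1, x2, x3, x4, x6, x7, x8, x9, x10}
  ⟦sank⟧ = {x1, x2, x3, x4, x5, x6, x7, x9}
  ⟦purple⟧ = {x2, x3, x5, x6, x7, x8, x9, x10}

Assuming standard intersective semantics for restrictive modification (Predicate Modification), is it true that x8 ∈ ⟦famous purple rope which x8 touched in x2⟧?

⟦which x8 touched⟧ = {x : ⟨x8, x⟩ ∈ ⟦touched⟧} = {x4, x5, x7, x9, x11}
⟦in x2⟧ = {x : ⟨x, x2⟩ ∈ ⟦in⟧} = {x1, x2, x3, x4, x5, x6, x7, x9, x10}
⟦rope⟧ = {x1, x2, x3, x4, x6, x7, x8, x9, x10}
… ∩ ⟦which x8 touched⟧ = {x1, x2, x3, x4, x6, x7, x8, x9, x10} ∩ {x4, x5, x7, x9, x11} = {x4, x7, x9}
… ∩ ⟦in x2⟧ = {x4, x7, x9} ∩ {x1, x2, x3, x4, x5, x6, x7, x9, x10} = {x4, x7, x9}
… ∩ ⟦famous⟧ = {x4, x7, x9} ∩ {x1, x3, x4, x9, x10} = {x4, x9}
… ∩ ⟦purple⟧ = {x4, x9} ∩ {x2, x3, x5, x6, x7, x8, x9, x10} = {x9}
⟦famous purple rope which x8 touched in x2⟧ = {x9}; x8 ∉ this set.

no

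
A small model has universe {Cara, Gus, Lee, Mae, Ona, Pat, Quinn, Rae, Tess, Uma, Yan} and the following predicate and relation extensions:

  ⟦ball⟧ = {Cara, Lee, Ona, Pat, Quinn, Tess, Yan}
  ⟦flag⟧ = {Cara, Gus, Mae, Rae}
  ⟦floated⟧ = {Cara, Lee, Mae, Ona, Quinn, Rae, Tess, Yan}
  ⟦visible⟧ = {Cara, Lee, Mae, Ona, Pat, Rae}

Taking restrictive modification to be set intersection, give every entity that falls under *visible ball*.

{Cara, Lee, Ona, Pat}

⟦ball⟧ = {Cara, Lee, Ona, Pat, Quinn, Tess, Yan}
… ∩ ⟦visible⟧ = {Cara, Lee, Ona, Pat, Quinn, Tess, Yan} ∩ {Cara, Lee, Mae, Ona, Pat, Rae} = {Cara, Lee, Ona, Pat}
So ⟦visible ball⟧ = {Cara, Lee, Ona, Pat}.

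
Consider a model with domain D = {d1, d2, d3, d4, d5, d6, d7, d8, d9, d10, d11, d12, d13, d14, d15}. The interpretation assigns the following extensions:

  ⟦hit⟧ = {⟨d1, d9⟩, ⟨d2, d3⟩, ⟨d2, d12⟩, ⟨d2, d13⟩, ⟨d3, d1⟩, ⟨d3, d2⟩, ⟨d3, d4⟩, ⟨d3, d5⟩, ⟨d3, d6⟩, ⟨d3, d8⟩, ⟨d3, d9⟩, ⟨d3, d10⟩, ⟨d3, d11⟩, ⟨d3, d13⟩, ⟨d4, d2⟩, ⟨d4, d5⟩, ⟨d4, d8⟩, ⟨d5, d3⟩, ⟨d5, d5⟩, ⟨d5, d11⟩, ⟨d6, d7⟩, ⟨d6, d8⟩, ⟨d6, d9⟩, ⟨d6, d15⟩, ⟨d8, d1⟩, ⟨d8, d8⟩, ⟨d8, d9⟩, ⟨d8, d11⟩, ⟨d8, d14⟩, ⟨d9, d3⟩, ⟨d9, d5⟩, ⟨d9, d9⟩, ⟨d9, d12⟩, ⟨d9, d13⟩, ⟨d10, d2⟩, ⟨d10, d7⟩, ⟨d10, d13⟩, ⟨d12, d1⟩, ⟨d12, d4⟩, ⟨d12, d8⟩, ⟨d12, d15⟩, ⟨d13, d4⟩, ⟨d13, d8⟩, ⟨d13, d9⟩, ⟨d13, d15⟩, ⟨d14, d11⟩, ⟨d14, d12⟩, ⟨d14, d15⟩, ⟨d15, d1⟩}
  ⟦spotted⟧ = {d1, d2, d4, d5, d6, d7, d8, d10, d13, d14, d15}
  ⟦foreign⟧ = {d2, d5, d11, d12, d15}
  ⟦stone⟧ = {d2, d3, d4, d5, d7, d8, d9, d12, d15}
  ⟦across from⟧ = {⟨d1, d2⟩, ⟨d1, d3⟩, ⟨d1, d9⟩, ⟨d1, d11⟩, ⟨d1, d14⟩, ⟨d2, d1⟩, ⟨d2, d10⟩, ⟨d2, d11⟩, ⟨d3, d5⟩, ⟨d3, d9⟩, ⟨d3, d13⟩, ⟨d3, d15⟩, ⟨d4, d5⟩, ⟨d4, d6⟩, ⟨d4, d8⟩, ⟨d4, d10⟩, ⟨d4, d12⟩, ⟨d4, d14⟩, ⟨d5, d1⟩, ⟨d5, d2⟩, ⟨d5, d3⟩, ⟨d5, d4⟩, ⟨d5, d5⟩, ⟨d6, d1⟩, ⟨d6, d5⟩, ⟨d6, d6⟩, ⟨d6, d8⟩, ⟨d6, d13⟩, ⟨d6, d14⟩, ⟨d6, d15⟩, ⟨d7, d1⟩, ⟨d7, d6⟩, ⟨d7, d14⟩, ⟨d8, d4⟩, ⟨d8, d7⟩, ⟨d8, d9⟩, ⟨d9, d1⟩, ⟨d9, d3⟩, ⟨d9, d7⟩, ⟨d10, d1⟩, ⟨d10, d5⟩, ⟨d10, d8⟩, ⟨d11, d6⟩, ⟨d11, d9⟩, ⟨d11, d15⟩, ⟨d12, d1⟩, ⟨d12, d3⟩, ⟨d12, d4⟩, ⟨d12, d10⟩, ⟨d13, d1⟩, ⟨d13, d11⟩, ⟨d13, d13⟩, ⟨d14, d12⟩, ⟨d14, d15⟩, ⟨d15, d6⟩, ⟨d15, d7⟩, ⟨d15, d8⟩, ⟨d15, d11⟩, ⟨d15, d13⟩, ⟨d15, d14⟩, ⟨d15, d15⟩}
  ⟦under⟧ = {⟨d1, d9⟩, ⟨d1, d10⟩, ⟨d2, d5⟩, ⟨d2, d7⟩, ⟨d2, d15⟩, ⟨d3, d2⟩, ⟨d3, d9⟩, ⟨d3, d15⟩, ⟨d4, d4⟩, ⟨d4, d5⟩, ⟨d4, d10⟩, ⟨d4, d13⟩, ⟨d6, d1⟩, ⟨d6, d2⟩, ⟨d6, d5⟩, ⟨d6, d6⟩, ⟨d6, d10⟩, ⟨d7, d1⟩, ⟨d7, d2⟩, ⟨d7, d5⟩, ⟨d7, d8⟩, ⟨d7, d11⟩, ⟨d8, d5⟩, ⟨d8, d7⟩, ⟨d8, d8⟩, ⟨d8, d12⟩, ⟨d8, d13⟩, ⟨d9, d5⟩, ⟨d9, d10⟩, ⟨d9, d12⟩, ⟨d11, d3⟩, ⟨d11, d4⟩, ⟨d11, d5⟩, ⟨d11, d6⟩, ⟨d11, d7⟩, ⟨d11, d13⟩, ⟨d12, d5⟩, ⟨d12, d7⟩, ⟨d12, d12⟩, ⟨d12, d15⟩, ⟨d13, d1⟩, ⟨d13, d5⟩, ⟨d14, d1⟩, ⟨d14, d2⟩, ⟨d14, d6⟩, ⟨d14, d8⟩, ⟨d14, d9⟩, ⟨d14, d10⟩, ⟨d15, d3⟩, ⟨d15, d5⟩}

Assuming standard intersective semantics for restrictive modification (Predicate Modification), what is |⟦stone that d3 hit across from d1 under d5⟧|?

⟦that d3 hit⟧ = {x : ⟨d3, x⟩ ∈ ⟦hit⟧} = {d1, d2, d4, d5, d6, d8, d9, d10, d11, d13}
⟦across from d1⟧ = {x : ⟨x, d1⟩ ∈ ⟦across from⟧} = {d2, d5, d6, d7, d9, d10, d12, d13}
⟦under d5⟧ = {x : ⟨x, d5⟩ ∈ ⟦under⟧} = {d2, d4, d6, d7, d8, d9, d11, d12, d13, d15}
⟦stone⟧ = {d2, d3, d4, d5, d7, d8, d9, d12, d15}
… ∩ ⟦that d3 hit⟧ = {d2, d3, d4, d5, d7, d8, d9, d12, d15} ∩ {d1, d2, d4, d5, d6, d8, d9, d10, d11, d13} = {d2, d4, d5, d8, d9}
… ∩ ⟦across from d1⟧ = {d2, d4, d5, d8, d9} ∩ {d2, d5, d6, d7, d9, d10, d12, d13} = {d2, d5, d9}
… ∩ ⟦under d5⟧ = {d2, d5, d9} ∩ {d2, d4, d6, d7, d8, d9, d11, d12, d13, d15} = {d2, d9}
⟦stone that d3 hit across from d1 under d5⟧ = {d2, d9}, so the cardinality is 2.

2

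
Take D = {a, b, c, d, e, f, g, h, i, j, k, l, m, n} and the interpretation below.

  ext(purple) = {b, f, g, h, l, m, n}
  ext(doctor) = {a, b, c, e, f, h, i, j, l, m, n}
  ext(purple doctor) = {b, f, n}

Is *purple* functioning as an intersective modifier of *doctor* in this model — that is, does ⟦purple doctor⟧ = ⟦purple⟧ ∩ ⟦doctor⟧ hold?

⟦purple⟧ ∩ ⟦doctor⟧ = {b, f, g, h, l, m, n} ∩ {a, b, c, e, f, h, i, j, l, m, n} = {b, f, h, l, m, n}
Observed ⟦purple doctor⟧ = {b, f, n}.
These differ, so the modifier is not intersective in this model.

no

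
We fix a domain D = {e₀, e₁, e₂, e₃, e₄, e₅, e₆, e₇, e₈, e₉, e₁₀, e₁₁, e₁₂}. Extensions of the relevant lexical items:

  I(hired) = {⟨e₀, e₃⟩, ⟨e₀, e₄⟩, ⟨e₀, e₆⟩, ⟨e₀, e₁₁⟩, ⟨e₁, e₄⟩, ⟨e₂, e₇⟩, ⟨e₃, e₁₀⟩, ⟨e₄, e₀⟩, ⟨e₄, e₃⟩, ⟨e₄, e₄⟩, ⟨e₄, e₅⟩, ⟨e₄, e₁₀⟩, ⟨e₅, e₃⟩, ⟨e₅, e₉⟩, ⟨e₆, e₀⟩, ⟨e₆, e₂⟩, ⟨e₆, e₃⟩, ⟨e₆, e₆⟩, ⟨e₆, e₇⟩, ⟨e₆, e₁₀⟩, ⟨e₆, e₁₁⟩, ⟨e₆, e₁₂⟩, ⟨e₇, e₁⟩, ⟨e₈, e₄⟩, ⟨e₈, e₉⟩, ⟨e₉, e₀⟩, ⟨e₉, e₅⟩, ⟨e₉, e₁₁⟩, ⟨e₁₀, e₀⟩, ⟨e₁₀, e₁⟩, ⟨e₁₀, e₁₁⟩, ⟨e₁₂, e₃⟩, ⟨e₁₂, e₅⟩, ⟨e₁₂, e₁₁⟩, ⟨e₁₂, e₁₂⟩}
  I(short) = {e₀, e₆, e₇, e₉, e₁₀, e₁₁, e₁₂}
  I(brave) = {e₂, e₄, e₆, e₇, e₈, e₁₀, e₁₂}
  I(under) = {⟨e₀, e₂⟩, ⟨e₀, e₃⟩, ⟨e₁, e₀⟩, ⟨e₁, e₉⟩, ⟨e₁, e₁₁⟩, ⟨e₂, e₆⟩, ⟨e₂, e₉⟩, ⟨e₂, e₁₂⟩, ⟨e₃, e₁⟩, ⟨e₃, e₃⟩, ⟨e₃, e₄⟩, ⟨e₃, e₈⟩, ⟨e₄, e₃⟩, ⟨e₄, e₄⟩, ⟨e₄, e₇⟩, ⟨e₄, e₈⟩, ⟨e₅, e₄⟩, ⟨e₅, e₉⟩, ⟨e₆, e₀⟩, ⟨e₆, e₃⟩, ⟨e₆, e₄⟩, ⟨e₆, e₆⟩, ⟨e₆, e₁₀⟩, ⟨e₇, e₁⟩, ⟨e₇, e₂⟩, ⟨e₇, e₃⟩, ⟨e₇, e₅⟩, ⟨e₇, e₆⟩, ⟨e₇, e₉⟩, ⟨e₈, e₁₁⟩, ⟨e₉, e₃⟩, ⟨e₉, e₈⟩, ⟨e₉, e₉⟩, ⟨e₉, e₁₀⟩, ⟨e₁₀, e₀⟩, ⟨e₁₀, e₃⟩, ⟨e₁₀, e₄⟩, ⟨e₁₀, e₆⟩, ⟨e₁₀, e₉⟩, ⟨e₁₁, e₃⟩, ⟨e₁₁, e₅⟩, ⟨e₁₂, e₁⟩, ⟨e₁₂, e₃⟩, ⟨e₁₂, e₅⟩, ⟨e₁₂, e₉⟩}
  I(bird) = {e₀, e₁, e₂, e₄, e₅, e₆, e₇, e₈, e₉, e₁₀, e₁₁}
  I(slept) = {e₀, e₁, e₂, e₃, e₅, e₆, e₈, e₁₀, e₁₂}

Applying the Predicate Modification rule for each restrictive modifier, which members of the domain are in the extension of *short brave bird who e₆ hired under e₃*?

{e₆, e₇, e₁₀}

⟦who e₆ hired⟧ = {x : ⟨e₆, x⟩ ∈ ⟦hired⟧} = {e₀, e₂, e₃, e₆, e₇, e₁₀, e₁₁, e₁₂}
⟦under e₃⟧ = {x : ⟨x, e₃⟩ ∈ ⟦under⟧} = {e₀, e₃, e₄, e₆, e₇, e₉, e₁₀, e₁₁, e₁₂}
⟦bird⟧ = {e₀, e₁, e₂, e₄, e₅, e₆, e₇, e₈, e₉, e₁₀, e₁₁}
… ∩ ⟦who e₆ hired⟧ = {e₀, e₁, e₂, e₄, e₅, e₆, e₇, e₈, e₉, e₁₀, e₁₁} ∩ {e₀, e₂, e₃, e₆, e₇, e₁₀, e₁₁, e₁₂} = {e₀, e₂, e₆, e₇, e₁₀, e₁₁}
… ∩ ⟦under e₃⟧ = {e₀, e₂, e₆, e₇, e₁₀, e₁₁} ∩ {e₀, e₃, e₄, e₆, e₇, e₉, e₁₀, e₁₁, e₁₂} = {e₀, e₆, e₇, e₁₀, e₁₁}
… ∩ ⟦short⟧ = {e₀, e₆, e₇, e₁₀, e₁₁} ∩ {e₀, e₆, e₇, e₉, e₁₀, e₁₁, e₁₂} = {e₀, e₆, e₇, e₁₀, e₁₁}
… ∩ ⟦brave⟧ = {e₀, e₆, e₇, e₁₀, e₁₁} ∩ {e₂, e₄, e₆, e₇, e₈, e₁₀, e₁₂} = {e₆, e₇, e₁₀}
So ⟦short brave bird who e₆ hired under e₃⟧ = {e₆, e₇, e₁₀}.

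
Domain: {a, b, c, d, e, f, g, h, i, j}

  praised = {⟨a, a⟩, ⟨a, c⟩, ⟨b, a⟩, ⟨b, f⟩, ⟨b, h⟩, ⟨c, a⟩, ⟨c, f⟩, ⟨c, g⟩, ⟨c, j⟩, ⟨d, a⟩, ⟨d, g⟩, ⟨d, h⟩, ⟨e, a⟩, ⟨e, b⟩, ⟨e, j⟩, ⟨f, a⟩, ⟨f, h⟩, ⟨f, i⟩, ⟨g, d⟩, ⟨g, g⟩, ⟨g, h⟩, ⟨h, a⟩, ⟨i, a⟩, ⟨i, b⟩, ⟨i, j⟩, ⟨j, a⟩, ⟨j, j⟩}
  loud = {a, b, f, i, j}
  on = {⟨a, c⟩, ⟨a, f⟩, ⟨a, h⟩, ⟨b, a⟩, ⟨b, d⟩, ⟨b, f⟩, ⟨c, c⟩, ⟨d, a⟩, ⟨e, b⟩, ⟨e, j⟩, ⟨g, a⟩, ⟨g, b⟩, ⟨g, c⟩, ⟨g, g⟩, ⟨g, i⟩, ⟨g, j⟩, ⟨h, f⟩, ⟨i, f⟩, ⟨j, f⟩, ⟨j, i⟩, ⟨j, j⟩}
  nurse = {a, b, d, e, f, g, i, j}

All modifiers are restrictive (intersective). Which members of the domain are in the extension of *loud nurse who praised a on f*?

{a, b, i, j}

⟦who praised a⟧ = {x : ⟨x, a⟩ ∈ ⟦praised⟧} = {a, b, c, d, e, f, h, i, j}
⟦on f⟧ = {x : ⟨x, f⟩ ∈ ⟦on⟧} = {a, b, h, i, j}
⟦nurse⟧ = {a, b, d, e, f, g, i, j}
… ∩ ⟦who praised a⟧ = {a, b, d, e, f, g, i, j} ∩ {a, b, c, d, e, f, h, i, j} = {a, b, d, e, f, i, j}
… ∩ ⟦on f⟧ = {a, b, d, e, f, i, j} ∩ {a, b, h, i, j} = {a, b, i, j}
… ∩ ⟦loud⟧ = {a, b, i, j} ∩ {a, b, f, i, j} = {a, b, i, j}
So ⟦loud nurse who praised a on f⟧ = {a, b, i, j}.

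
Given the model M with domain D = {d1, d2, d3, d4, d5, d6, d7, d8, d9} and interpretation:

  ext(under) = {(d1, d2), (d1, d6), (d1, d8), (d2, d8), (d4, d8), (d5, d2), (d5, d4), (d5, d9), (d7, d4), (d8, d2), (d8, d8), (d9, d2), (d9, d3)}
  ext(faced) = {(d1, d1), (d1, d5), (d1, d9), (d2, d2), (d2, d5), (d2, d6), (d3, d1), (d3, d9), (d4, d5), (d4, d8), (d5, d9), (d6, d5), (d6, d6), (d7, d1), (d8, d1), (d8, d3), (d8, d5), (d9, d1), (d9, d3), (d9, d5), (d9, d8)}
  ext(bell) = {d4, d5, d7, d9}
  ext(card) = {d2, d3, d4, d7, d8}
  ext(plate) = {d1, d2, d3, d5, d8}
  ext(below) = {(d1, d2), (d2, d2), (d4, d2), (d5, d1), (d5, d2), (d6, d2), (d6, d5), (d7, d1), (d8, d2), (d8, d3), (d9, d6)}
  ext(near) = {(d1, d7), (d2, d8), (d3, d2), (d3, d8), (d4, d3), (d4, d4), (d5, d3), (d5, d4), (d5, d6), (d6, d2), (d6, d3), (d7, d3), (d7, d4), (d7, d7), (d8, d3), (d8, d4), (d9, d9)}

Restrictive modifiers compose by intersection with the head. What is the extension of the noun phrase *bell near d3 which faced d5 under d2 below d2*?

⟦near d3⟧ = {x : ⟨x, d3⟩ ∈ ⟦near⟧} = {d4, d5, d6, d7, d8}
⟦which faced d5⟧ = {x : ⟨x, d5⟩ ∈ ⟦faced⟧} = {d1, d2, d4, d6, d8, d9}
⟦under d2⟧ = {x : ⟨x, d2⟩ ∈ ⟦under⟧} = {d1, d5, d8, d9}
⟦below d2⟧ = {x : ⟨x, d2⟩ ∈ ⟦below⟧} = {d1, d2, d4, d5, d6, d8}
⟦bell⟧ = {d4, d5, d7, d9}
… ∩ ⟦near d3⟧ = {d4, d5, d7, d9} ∩ {d4, d5, d6, d7, d8} = {d4, d5, d7}
… ∩ ⟦which faced d5⟧ = {d4, d5, d7} ∩ {d1, d2, d4, d6, d8, d9} = {d4}
… ∩ ⟦under d2⟧ = {d4} ∩ {d1, d5, d8, d9} = ∅
… ∩ ⟦below d2⟧ = ∅ ∩ {d1, d2, d4, d5, d6, d8} = ∅
So ⟦bell near d3 which faced d5 under d2 below d2⟧ = ∅.

∅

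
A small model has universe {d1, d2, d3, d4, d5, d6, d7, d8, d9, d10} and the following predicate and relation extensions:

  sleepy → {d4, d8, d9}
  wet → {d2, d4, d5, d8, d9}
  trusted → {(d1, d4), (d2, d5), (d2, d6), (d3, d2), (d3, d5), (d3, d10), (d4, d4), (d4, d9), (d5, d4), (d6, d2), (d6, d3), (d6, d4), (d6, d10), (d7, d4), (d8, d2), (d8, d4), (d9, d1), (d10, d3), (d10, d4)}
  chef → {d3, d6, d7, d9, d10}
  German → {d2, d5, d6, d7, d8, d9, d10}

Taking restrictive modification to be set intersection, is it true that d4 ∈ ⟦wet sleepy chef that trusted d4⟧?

⟦that trusted d4⟧ = {x : ⟨x, d4⟩ ∈ ⟦trusted⟧} = {d1, d4, d5, d6, d7, d8, d10}
⟦chef⟧ = {d3, d6, d7, d9, d10}
… ∩ ⟦that trusted d4⟧ = {d3, d6, d7, d9, d10} ∩ {d1, d4, d5, d6, d7, d8, d10} = {d6, d7, d10}
… ∩ ⟦wet⟧ = {d6, d7, d10} ∩ {d2, d4, d5, d8, d9} = ∅
… ∩ ⟦sleepy⟧ = ∅ ∩ {d4, d8, d9} = ∅
⟦wet sleepy chef that trusted d4⟧ = ∅; d4 ∉ this set.

no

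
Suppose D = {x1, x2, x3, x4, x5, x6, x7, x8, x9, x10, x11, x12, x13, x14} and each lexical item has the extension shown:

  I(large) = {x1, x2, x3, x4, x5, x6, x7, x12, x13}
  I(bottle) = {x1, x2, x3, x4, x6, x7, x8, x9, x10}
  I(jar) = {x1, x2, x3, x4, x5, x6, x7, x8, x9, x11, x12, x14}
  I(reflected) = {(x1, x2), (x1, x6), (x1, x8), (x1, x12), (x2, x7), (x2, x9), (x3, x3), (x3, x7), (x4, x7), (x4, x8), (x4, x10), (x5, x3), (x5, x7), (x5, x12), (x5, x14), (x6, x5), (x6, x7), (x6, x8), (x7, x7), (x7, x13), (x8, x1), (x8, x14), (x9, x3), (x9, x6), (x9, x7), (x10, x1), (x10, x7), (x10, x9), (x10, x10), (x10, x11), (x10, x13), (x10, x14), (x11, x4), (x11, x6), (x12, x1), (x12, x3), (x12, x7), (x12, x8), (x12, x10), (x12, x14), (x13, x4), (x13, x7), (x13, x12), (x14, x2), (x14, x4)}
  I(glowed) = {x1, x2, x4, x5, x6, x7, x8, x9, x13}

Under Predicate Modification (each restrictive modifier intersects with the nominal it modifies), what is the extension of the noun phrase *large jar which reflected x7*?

{x2, x3, x4, x5, x6, x7, x12}

⟦which reflected x7⟧ = {x : ⟨x, x7⟩ ∈ ⟦reflected⟧} = {x2, x3, x4, x5, x6, x7, x9, x10, x12, x13}
⟦jar⟧ = {x1, x2, x3, x4, x5, x6, x7, x8, x9, x11, x12, x14}
… ∩ ⟦which reflected x7⟧ = {x1, x2, x3, x4, x5, x6, x7, x8, x9, x11, x12, x14} ∩ {x2, x3, x4, x5, x6, x7, x9, x10, x12, x13} = {x2, x3, x4, x5, x6, x7, x9, x12}
… ∩ ⟦large⟧ = {x2, x3, x4, x5, x6, x7, x9, x12} ∩ {x1, x2, x3, x4, x5, x6, x7, x12, x13} = {x2, x3, x4, x5, x6, x7, x12}
So ⟦large jar which reflected x7⟧ = {x2, x3, x4, x5, x6, x7, x12}.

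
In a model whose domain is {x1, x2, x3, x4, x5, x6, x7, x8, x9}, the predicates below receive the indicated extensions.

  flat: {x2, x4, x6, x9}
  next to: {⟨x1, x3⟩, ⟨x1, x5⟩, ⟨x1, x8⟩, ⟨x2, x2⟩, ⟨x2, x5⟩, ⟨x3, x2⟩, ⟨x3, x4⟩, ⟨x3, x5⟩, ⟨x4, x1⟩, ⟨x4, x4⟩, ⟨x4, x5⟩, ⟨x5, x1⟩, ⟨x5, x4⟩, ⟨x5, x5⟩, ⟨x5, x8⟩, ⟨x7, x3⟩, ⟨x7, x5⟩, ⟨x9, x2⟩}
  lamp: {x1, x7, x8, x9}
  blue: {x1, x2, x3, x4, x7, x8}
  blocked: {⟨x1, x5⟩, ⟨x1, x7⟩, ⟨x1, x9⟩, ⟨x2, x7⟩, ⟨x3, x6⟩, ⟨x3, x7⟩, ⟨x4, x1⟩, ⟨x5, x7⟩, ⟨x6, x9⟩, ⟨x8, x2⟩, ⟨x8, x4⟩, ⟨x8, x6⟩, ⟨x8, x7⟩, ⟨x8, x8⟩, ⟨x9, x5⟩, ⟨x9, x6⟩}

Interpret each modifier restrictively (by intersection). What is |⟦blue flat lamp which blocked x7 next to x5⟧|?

0

⟦which blocked x7⟧ = {x : ⟨x, x7⟩ ∈ ⟦blocked⟧} = {x1, x2, x3, x5, x8}
⟦next to x5⟧ = {x : ⟨x, x5⟩ ∈ ⟦next to⟧} = {x1, x2, x3, x4, x5, x7}
⟦lamp⟧ = {x1, x7, x8, x9}
… ∩ ⟦which blocked x7⟧ = {x1, x7, x8, x9} ∩ {x1, x2, x3, x5, x8} = {x1, x8}
… ∩ ⟦next to x5⟧ = {x1, x8} ∩ {x1, x2, x3, x4, x5, x7} = {x1}
… ∩ ⟦blue⟧ = {x1} ∩ {x1, x2, x3, x4, x7, x8} = {x1}
… ∩ ⟦flat⟧ = {x1} ∩ {x2, x4, x6, x9} = ∅
⟦blue flat lamp which blocked x7 next to x5⟧ = ∅, so the cardinality is 0.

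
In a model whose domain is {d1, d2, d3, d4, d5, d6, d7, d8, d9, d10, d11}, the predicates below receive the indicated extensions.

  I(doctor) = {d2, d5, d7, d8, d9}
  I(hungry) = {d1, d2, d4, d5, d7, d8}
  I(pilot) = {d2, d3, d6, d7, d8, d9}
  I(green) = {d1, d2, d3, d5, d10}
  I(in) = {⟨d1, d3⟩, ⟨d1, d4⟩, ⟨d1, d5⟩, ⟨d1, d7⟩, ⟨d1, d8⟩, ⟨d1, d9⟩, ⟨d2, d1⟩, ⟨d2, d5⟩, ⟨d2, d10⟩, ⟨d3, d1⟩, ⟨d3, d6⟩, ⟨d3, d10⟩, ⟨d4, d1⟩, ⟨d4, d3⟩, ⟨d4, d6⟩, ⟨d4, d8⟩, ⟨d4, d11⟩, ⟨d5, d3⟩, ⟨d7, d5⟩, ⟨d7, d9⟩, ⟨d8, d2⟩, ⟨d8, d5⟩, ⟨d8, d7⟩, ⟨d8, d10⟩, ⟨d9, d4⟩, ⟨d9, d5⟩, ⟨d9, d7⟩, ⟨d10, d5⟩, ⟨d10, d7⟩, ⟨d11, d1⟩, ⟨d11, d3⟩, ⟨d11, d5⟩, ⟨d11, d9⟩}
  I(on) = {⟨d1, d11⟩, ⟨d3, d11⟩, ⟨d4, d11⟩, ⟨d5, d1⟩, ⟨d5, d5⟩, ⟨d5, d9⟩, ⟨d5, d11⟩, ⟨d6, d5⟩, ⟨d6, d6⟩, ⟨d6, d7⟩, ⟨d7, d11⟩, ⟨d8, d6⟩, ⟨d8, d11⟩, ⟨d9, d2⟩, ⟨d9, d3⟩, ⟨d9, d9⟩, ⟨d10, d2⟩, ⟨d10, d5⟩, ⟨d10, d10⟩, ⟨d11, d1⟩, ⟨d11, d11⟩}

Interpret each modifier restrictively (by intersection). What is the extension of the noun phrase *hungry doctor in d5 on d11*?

⟦in d5⟧ = {x : ⟨x, d5⟩ ∈ ⟦in⟧} = {d1, d2, d7, d8, d9, d10, d11}
⟦on d11⟧ = {x : ⟨x, d11⟩ ∈ ⟦on⟧} = {d1, d3, d4, d5, d7, d8, d11}
⟦doctor⟧ = {d2, d5, d7, d8, d9}
… ∩ ⟦in d5⟧ = {d2, d5, d7, d8, d9} ∩ {d1, d2, d7, d8, d9, d10, d11} = {d2, d7, d8, d9}
… ∩ ⟦on d11⟧ = {d2, d7, d8, d9} ∩ {d1, d3, d4, d5, d7, d8, d11} = {d7, d8}
… ∩ ⟦hungry⟧ = {d7, d8} ∩ {d1, d2, d4, d5, d7, d8} = {d7, d8}
So ⟦hungry doctor in d5 on d11⟧ = {d7, d8}.

{d7, d8}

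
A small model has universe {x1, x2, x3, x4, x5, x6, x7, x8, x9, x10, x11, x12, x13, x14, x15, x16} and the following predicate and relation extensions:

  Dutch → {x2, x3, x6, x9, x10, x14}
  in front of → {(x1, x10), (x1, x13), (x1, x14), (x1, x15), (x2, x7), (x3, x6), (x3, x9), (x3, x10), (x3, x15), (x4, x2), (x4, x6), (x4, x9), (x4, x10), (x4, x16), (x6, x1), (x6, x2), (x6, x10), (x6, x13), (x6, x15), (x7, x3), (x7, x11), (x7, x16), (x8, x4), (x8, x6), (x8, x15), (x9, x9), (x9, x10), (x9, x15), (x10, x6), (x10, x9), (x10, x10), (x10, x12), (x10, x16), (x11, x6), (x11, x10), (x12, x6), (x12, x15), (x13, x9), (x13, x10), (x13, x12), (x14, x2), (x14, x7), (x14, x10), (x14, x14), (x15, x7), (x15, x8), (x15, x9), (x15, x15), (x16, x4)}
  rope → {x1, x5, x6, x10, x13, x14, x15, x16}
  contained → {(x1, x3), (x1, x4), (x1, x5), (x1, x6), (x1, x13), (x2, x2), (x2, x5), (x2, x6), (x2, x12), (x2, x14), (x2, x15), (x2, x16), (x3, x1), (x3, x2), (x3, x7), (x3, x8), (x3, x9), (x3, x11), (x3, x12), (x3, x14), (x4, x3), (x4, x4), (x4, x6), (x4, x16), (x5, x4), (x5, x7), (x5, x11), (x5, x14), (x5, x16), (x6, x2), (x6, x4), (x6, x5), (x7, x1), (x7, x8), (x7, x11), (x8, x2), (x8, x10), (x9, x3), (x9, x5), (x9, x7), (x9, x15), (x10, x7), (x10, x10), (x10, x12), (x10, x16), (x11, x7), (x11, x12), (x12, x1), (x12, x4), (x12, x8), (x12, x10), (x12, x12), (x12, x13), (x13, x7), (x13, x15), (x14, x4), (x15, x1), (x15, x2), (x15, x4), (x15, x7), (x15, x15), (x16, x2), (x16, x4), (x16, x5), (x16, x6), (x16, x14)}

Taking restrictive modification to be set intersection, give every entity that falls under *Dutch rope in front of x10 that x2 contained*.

⟦in front of x10⟧ = {x : ⟨x, x10⟩ ∈ ⟦in front of⟧} = {x1, x3, x4, x6, x9, x10, x11, x13, x14}
⟦that x2 contained⟧ = {x : ⟨x2, x⟩ ∈ ⟦contained⟧} = {x2, x5, x6, x12, x14, x15, x16}
⟦rope⟧ = {x1, x5, x6, x10, x13, x14, x15, x16}
… ∩ ⟦in front of x10⟧ = {x1, x5, x6, x10, x13, x14, x15, x16} ∩ {x1, x3, x4, x6, x9, x10, x11, x13, x14} = {x1, x6, x10, x13, x14}
… ∩ ⟦that x2 contained⟧ = {x1, x6, x10, x13, x14} ∩ {x2, x5, x6, x12, x14, x15, x16} = {x6, x14}
… ∩ ⟦Dutch⟧ = {x6, x14} ∩ {x2, x3, x6, x9, x10, x14} = {x6, x14}
So ⟦Dutch rope in front of x10 that x2 contained⟧ = {x6, x14}.

{x6, x14}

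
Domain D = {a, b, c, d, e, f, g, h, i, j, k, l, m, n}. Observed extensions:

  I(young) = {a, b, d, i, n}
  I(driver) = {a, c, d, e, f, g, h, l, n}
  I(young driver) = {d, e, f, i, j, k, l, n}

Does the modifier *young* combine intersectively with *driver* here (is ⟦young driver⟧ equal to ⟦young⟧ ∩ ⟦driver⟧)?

no

⟦young⟧ ∩ ⟦driver⟧ = {a, b, d, i, n} ∩ {a, c, d, e, f, g, h, l, n} = {a, d, n}
Observed ⟦young driver⟧ = {d, e, f, i, j, k, l, n}.
These differ, so the modifier is not intersective in this model.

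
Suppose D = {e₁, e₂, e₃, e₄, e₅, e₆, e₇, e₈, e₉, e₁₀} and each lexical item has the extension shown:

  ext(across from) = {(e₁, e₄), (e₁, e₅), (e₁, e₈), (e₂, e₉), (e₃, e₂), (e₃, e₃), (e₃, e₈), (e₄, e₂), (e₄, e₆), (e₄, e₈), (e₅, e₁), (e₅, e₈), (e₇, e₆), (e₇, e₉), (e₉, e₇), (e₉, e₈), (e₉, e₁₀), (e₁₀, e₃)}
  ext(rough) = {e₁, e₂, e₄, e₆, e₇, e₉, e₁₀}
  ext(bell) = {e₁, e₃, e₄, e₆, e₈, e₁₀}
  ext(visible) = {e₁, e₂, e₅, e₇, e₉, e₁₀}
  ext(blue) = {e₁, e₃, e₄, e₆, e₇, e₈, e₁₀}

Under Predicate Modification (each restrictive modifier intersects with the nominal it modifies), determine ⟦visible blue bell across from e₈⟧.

{e₁}

⟦across from e₈⟧ = {x : ⟨x, e₈⟩ ∈ ⟦across from⟧} = {e₁, e₃, e₄, e₅, e₉}
⟦bell⟧ = {e₁, e₃, e₄, e₆, e₈, e₁₀}
… ∩ ⟦across from e₈⟧ = {e₁, e₃, e₄, e₆, e₈, e₁₀} ∩ {e₁, e₃, e₄, e₅, e₉} = {e₁, e₃, e₄}
… ∩ ⟦visible⟧ = {e₁, e₃, e₄} ∩ {e₁, e₂, e₅, e₇, e₉, e₁₀} = {e₁}
… ∩ ⟦blue⟧ = {e₁} ∩ {e₁, e₃, e₄, e₆, e₇, e₈, e₁₀} = {e₁}
So ⟦visible blue bell across from e₈⟧ = {e₁}.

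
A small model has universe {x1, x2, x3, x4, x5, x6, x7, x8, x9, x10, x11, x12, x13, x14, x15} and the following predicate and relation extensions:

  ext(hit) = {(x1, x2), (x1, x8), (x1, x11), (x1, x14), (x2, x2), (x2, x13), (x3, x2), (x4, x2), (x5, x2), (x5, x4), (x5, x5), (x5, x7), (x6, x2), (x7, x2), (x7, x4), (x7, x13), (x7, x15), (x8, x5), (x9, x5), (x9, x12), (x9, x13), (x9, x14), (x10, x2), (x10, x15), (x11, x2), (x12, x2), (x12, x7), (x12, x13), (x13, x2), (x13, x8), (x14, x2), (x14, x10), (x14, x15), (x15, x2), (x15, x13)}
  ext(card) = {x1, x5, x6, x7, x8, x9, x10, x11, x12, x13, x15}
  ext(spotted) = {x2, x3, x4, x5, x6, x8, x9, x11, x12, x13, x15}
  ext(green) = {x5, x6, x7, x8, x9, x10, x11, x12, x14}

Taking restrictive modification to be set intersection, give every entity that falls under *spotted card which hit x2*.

{x5, x6, x11, x12, x13, x15}

⟦which hit x2⟧ = {x : ⟨x, x2⟩ ∈ ⟦hit⟧} = {x1, x2, x3, x4, x5, x6, x7, x10, x11, x12, x13, x14, x15}
⟦card⟧ = {x1, x5, x6, x7, x8, x9, x10, x11, x12, x13, x15}
… ∩ ⟦which hit x2⟧ = {x1, x5, x6, x7, x8, x9, x10, x11, x12, x13, x15} ∩ {x1, x2, x3, x4, x5, x6, x7, x10, x11, x12, x13, x14, x15} = {x1, x5, x6, x7, x10, x11, x12, x13, x15}
… ∩ ⟦spotted⟧ = {x1, x5, x6, x7, x10, x11, x12, x13, x15} ∩ {x2, x3, x4, x5, x6, x8, x9, x11, x12, x13, x15} = {x5, x6, x11, x12, x13, x15}
So ⟦spotted card which hit x2⟧ = {x5, x6, x11, x12, x13, x15}.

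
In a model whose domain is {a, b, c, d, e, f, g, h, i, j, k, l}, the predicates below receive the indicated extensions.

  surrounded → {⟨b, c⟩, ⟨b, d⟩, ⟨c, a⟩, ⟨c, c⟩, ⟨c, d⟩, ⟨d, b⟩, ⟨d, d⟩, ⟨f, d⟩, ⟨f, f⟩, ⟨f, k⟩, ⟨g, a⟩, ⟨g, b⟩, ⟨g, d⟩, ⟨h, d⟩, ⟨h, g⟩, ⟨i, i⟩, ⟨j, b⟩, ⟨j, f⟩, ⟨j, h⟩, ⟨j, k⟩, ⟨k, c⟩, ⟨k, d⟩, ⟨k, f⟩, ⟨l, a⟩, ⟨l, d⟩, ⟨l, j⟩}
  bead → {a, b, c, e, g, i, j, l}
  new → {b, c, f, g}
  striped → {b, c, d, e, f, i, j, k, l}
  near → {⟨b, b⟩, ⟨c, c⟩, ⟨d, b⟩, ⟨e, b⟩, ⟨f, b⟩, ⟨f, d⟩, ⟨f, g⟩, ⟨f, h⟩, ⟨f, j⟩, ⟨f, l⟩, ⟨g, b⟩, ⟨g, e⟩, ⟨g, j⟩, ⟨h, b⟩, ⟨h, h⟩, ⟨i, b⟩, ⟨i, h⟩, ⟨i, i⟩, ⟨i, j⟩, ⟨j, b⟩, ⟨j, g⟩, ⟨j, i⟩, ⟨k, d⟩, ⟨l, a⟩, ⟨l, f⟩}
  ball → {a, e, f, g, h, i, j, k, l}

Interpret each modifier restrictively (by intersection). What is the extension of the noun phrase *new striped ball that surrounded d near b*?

⟦that surrounded d⟧ = {x : ⟨x, d⟩ ∈ ⟦surrounded⟧} = {b, c, d, f, g, h, k, l}
⟦near b⟧ = {x : ⟨x, b⟩ ∈ ⟦near⟧} = {b, d, e, f, g, h, i, j}
⟦ball⟧ = {a, e, f, g, h, i, j, k, l}
… ∩ ⟦that surrounded d⟧ = {a, e, f, g, h, i, j, k, l} ∩ {b, c, d, f, g, h, k, l} = {f, g, h, k, l}
… ∩ ⟦near b⟧ = {f, g, h, k, l} ∩ {b, d, e, f, g, h, i, j} = {f, g, h}
… ∩ ⟦new⟧ = {f, g, h} ∩ {b, c, f, g} = {f, g}
… ∩ ⟦striped⟧ = {f, g} ∩ {b, c, d, e, f, i, j, k, l} = {f}
So ⟦new striped ball that surrounded d near b⟧ = {f}.

{f}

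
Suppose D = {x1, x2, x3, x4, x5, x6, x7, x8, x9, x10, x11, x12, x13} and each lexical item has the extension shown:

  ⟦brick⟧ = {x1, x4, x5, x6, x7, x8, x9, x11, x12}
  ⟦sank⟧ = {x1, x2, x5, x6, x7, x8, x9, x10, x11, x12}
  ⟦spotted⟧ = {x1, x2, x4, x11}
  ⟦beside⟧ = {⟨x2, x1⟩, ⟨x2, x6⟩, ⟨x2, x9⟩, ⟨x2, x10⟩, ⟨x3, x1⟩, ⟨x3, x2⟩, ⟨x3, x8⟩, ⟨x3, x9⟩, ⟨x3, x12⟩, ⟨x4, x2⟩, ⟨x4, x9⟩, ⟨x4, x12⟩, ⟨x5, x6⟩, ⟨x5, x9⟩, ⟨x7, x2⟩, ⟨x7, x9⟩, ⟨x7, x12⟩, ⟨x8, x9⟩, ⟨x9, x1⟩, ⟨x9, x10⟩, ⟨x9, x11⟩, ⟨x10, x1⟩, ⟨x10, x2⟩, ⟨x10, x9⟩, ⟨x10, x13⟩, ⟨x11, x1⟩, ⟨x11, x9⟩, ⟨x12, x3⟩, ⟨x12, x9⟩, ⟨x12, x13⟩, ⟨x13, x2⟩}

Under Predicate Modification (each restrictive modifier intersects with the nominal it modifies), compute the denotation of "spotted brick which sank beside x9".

⟦which sank⟧ = ⟦sank⟧ = {x1, x2, x5, x6, x7, x8, x9, x10, x11, x12}
⟦beside x9⟧ = {x : ⟨x, x9⟩ ∈ ⟦beside⟧} = {x2, x3, x4, x5, x7, x8, x10, x11, x12}
⟦brick⟧ = {x1, x4, x5, x6, x7, x8, x9, x11, x12}
… ∩ ⟦which sank⟧ = {x1, x4, x5, x6, x7, x8, x9, x11, x12} ∩ {x1, x2, x5, x6, x7, x8, x9, x10, x11, x12} = {x1, x5, x6, x7, x8, x9, x11, x12}
… ∩ ⟦beside x9⟧ = {x1, x5, x6, x7, x8, x9, x11, x12} ∩ {x2, x3, x4, x5, x7, x8, x10, x11, x12} = {x5, x7, x8, x11, x12}
… ∩ ⟦spotted⟧ = {x5, x7, x8, x11, x12} ∩ {x1, x2, x4, x11} = {x11}
So ⟦spotted brick which sank beside x9⟧ = {x11}.

{x11}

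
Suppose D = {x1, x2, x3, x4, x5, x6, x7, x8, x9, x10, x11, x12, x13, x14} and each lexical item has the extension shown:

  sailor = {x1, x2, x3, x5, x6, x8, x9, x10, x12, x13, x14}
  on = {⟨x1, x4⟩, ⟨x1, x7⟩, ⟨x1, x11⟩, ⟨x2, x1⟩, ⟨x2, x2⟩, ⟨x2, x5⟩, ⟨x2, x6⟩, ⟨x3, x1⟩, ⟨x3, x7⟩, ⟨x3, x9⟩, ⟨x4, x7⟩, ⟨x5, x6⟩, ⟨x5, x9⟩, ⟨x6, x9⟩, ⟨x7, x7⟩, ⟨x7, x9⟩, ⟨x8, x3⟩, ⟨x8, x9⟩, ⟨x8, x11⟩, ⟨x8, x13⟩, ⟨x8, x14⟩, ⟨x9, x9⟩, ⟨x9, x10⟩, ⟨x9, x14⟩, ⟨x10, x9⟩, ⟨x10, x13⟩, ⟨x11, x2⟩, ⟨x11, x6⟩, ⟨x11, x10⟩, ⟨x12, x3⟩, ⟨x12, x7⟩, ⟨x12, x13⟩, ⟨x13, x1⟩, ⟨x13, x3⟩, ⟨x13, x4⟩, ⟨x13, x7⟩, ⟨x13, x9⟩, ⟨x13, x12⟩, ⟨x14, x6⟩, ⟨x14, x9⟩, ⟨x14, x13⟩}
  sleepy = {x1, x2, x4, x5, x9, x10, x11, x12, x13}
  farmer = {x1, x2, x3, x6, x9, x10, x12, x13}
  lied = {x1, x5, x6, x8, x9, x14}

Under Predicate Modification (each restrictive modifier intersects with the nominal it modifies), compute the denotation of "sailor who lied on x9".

⟦who lied⟧ = ⟦lied⟧ = {x1, x5, x6, x8, x9, x14}
⟦on x9⟧ = {x : ⟨x, x9⟩ ∈ ⟦on⟧} = {x3, x5, x6, x7, x8, x9, x10, x13, x14}
⟦sailor⟧ = {x1, x2, x3, x5, x6, x8, x9, x10, x12, x13, x14}
… ∩ ⟦who lied⟧ = {x1, x2, x3, x5, x6, x8, x9, x10, x12, x13, x14} ∩ {x1, x5, x6, x8, x9, x14} = {x1, x5, x6, x8, x9, x14}
… ∩ ⟦on x9⟧ = {x1, x5, x6, x8, x9, x14} ∩ {x3, x5, x6, x7, x8, x9, x10, x13, x14} = {x5, x6, x8, x9, x14}
So ⟦sailor who lied on x9⟧ = {x5, x6, x8, x9, x14}.

{x5, x6, x8, x9, x14}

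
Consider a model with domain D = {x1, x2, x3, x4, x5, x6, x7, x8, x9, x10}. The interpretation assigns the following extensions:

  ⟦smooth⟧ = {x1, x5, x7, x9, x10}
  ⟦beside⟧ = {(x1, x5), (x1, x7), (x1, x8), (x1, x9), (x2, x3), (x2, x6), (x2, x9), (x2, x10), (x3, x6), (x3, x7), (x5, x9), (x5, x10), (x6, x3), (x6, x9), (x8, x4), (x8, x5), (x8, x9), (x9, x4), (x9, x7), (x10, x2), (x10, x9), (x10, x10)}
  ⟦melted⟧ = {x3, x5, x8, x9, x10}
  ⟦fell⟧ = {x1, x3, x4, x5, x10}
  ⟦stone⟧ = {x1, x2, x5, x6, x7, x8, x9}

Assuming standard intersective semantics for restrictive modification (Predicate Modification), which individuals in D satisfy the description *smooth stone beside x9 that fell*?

⟦beside x9⟧ = {x : ⟨x, x9⟩ ∈ ⟦beside⟧} = {x1, x2, x5, x6, x8, x10}
⟦that fell⟧ = ⟦fell⟧ = {x1, x3, x4, x5, x10}
⟦stone⟧ = {x1, x2, x5, x6, x7, x8, x9}
… ∩ ⟦beside x9⟧ = {x1, x2, x5, x6, x7, x8, x9} ∩ {x1, x2, x5, x6, x8, x10} = {x1, x2, x5, x6, x8}
… ∩ ⟦that fell⟧ = {x1, x2, x5, x6, x8} ∩ {x1, x3, x4, x5, x10} = {x1, x5}
… ∩ ⟦smooth⟧ = {x1, x5} ∩ {x1, x5, x7, x9, x10} = {x1, x5}
So ⟦smooth stone beside x9 that fell⟧ = {x1, x5}.

{x1, x5}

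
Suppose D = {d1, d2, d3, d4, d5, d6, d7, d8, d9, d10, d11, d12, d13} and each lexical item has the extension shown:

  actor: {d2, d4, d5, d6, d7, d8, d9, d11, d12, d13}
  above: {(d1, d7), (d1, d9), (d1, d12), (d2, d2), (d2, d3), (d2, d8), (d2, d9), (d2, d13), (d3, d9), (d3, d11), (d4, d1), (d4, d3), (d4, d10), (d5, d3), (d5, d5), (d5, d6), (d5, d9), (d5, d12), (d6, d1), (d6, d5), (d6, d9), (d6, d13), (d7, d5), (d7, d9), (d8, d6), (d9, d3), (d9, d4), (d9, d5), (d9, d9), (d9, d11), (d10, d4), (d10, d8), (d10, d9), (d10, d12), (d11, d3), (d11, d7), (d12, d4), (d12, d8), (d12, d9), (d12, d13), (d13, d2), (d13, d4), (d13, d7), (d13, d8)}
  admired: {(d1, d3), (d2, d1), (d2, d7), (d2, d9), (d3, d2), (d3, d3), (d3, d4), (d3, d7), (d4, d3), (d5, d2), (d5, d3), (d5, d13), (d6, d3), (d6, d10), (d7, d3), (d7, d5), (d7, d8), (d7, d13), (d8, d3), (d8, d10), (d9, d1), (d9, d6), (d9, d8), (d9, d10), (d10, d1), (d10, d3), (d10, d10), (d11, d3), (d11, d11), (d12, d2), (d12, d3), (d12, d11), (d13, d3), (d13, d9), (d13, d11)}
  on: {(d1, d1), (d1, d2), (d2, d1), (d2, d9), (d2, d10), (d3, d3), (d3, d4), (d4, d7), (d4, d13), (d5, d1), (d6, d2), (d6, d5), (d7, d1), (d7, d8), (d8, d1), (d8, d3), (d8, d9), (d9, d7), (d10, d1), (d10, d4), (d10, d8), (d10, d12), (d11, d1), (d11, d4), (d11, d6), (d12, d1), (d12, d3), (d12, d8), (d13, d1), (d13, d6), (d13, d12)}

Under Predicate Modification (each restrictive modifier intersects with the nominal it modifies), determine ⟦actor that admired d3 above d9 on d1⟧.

⟦that admired d3⟧ = {x : ⟨x, d3⟩ ∈ ⟦admired⟧} = {d1, d3, d4, d5, d6, d7, d8, d10, d11, d12, d13}
⟦above d9⟧ = {x : ⟨x, d9⟩ ∈ ⟦above⟧} = {d1, d2, d3, d5, d6, d7, d9, d10, d12}
⟦on d1⟧ = {x : ⟨x, d1⟩ ∈ ⟦on⟧} = {d1, d2, d5, d7, d8, d10, d11, d12, d13}
⟦actor⟧ = {d2, d4, d5, d6, d7, d8, d9, d11, d12, d13}
… ∩ ⟦that admired d3⟧ = {d2, d4, d5, d6, d7, d8, d9, d11, d12, d13} ∩ {d1, d3, d4, d5, d6, d7, d8, d10, d11, d12, d13} = {d4, d5, d6, d7, d8, d11, d12, d13}
… ∩ ⟦above d9⟧ = {d4, d5, d6, d7, d8, d11, d12, d13} ∩ {d1, d2, d3, d5, d6, d7, d9, d10, d12} = {d5, d6, d7, d12}
… ∩ ⟦on d1⟧ = {d5, d6, d7, d12} ∩ {d1, d2, d5, d7, d8, d10, d11, d12, d13} = {d5, d7, d12}
So ⟦actor that admired d3 above d9 on d1⟧ = {d5, d7, d12}.

{d5, d7, d12}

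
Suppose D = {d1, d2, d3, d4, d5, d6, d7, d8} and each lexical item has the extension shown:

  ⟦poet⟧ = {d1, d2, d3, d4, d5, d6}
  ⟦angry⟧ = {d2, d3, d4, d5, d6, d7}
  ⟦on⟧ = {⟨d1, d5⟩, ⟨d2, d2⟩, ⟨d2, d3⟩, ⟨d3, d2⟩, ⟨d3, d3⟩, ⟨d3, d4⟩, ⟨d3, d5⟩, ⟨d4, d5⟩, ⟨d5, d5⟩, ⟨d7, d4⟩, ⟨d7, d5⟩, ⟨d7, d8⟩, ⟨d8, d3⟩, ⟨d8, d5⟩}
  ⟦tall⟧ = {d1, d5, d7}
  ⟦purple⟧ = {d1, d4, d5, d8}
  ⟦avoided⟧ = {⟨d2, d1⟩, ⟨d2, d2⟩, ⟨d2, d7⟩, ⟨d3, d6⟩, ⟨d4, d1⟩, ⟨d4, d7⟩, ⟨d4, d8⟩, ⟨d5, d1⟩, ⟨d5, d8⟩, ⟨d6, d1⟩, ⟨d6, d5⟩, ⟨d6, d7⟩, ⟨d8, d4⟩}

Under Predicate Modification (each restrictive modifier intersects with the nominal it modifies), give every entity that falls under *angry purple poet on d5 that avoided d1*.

⟦on d5⟧ = {x : ⟨x, d5⟩ ∈ ⟦on⟧} = {d1, d3, d4, d5, d7, d8}
⟦that avoided d1⟧ = {x : ⟨x, d1⟩ ∈ ⟦avoided⟧} = {d2, d4, d5, d6}
⟦poet⟧ = {d1, d2, d3, d4, d5, d6}
… ∩ ⟦on d5⟧ = {d1, d2, d3, d4, d5, d6} ∩ {d1, d3, d4, d5, d7, d8} = {d1, d3, d4, d5}
… ∩ ⟦that avoided d1⟧ = {d1, d3, d4, d5} ∩ {d2, d4, d5, d6} = {d4, d5}
… ∩ ⟦angry⟧ = {d4, d5} ∩ {d2, d3, d4, d5, d6, d7} = {d4, d5}
… ∩ ⟦purple⟧ = {d4, d5} ∩ {d1, d4, d5, d8} = {d4, d5}
So ⟦angry purple poet on d5 that avoided d1⟧ = {d4, d5}.

{d4, d5}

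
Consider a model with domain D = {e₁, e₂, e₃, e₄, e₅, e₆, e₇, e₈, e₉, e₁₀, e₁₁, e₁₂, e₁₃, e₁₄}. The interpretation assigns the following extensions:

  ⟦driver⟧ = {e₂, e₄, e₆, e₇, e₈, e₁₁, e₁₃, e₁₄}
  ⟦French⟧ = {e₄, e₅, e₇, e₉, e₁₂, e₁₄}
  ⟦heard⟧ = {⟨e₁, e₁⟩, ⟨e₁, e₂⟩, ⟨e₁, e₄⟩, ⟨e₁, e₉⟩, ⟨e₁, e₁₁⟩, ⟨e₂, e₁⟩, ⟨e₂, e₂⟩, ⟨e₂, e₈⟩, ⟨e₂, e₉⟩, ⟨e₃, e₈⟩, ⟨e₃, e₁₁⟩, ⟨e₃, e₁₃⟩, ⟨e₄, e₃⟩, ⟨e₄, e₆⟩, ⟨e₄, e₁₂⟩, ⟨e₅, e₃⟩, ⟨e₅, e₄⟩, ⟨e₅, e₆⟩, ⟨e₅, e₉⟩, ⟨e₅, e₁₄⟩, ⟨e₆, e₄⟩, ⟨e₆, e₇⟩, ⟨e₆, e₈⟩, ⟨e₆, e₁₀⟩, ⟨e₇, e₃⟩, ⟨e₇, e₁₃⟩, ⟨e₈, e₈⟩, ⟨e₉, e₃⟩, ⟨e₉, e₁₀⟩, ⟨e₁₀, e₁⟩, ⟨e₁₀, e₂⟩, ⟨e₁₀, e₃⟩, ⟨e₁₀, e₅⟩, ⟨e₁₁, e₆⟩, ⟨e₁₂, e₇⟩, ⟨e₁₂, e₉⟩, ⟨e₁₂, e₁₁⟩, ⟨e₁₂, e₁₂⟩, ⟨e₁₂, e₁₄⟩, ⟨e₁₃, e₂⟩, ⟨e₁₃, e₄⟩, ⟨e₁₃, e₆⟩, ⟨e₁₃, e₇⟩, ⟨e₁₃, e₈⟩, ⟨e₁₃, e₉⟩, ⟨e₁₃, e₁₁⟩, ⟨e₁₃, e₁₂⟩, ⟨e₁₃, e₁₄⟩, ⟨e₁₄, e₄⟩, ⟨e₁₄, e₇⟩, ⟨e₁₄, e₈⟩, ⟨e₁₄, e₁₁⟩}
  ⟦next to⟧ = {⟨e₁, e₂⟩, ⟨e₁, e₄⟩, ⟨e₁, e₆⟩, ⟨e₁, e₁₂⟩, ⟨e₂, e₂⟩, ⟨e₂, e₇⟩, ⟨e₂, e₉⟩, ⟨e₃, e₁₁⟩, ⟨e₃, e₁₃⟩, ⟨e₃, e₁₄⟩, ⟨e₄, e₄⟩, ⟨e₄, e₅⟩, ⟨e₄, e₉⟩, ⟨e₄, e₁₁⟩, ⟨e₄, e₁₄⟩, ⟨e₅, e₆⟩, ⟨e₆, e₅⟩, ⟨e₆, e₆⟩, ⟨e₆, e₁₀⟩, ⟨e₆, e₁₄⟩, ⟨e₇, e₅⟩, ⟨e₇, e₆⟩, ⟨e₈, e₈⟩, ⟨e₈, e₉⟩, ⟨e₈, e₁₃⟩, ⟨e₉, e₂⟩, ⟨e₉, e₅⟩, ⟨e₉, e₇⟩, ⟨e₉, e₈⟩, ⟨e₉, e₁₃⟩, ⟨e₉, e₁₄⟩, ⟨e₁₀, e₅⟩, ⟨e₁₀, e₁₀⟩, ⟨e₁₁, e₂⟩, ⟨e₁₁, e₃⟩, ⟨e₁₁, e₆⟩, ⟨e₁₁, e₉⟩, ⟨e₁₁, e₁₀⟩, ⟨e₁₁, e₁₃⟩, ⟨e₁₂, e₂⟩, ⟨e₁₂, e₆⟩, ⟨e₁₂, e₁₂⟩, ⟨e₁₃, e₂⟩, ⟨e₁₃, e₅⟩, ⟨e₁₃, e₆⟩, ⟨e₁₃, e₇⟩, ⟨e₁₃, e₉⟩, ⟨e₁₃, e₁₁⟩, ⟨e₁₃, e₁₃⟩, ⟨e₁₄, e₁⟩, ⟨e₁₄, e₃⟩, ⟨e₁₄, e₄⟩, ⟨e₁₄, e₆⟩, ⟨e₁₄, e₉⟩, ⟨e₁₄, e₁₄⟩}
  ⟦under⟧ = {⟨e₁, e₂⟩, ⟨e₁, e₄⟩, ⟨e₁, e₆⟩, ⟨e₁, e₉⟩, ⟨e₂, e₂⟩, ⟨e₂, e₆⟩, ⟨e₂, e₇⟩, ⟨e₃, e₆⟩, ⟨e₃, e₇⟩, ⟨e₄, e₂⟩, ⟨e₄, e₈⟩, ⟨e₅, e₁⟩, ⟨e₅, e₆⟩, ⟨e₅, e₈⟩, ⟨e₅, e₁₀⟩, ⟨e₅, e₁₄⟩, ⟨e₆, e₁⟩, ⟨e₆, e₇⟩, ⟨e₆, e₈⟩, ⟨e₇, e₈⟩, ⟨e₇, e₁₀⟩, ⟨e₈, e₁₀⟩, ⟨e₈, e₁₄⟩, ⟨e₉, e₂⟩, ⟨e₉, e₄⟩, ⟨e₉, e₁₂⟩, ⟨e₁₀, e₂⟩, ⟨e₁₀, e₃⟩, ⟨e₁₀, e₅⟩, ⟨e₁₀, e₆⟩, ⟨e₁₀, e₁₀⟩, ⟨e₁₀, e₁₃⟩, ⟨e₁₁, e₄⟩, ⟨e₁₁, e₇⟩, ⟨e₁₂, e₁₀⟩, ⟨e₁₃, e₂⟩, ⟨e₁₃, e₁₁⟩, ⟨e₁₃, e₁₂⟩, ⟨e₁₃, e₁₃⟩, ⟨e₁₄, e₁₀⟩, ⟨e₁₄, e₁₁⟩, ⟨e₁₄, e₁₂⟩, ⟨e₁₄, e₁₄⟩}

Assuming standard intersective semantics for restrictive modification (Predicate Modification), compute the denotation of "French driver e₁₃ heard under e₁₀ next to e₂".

⟦e₁₃ heard⟧ = {x : ⟨e₁₃, x⟩ ∈ ⟦heard⟧} = {e₂, e₄, e₆, e₇, e₈, e₉, e₁₁, e₁₂, e₁₄}
⟦under e₁₀⟧ = {x : ⟨x, e₁₀⟩ ∈ ⟦under⟧} = {e₅, e₇, e₈, e₁₀, e₁₂, e₁₄}
⟦next to e₂⟧ = {x : ⟨x, e₂⟩ ∈ ⟦next to⟧} = {e₁, e₂, e₉, e₁₁, e₁₂, e₁₃}
⟦driver⟧ = {e₂, e₄, e₆, e₇, e₈, e₁₁, e₁₃, e₁₄}
… ∩ ⟦e₁₃ heard⟧ = {e₂, e₄, e₆, e₇, e₈, e₁₁, e₁₃, e₁₄} ∩ {e₂, e₄, e₆, e₇, e₈, e₉, e₁₁, e₁₂, e₁₄} = {e₂, e₄, e₆, e₇, e₈, e₁₁, e₁₄}
… ∩ ⟦under e₁₀⟧ = {e₂, e₄, e₆, e₇, e₈, e₁₁, e₁₄} ∩ {e₅, e₇, e₈, e₁₀, e₁₂, e₁₄} = {e₇, e₈, e₁₄}
… ∩ ⟦next to e₂⟧ = {e₇, e₈, e₁₄} ∩ {e₁, e₂, e₉, e₁₁, e₁₂, e₁₃} = ∅
… ∩ ⟦French⟧ = ∅ ∩ {e₄, e₅, e₇, e₉, e₁₂, e₁₄} = ∅
So ⟦French driver e₁₃ heard under e₁₀ next to e₂⟧ = { }.

{ }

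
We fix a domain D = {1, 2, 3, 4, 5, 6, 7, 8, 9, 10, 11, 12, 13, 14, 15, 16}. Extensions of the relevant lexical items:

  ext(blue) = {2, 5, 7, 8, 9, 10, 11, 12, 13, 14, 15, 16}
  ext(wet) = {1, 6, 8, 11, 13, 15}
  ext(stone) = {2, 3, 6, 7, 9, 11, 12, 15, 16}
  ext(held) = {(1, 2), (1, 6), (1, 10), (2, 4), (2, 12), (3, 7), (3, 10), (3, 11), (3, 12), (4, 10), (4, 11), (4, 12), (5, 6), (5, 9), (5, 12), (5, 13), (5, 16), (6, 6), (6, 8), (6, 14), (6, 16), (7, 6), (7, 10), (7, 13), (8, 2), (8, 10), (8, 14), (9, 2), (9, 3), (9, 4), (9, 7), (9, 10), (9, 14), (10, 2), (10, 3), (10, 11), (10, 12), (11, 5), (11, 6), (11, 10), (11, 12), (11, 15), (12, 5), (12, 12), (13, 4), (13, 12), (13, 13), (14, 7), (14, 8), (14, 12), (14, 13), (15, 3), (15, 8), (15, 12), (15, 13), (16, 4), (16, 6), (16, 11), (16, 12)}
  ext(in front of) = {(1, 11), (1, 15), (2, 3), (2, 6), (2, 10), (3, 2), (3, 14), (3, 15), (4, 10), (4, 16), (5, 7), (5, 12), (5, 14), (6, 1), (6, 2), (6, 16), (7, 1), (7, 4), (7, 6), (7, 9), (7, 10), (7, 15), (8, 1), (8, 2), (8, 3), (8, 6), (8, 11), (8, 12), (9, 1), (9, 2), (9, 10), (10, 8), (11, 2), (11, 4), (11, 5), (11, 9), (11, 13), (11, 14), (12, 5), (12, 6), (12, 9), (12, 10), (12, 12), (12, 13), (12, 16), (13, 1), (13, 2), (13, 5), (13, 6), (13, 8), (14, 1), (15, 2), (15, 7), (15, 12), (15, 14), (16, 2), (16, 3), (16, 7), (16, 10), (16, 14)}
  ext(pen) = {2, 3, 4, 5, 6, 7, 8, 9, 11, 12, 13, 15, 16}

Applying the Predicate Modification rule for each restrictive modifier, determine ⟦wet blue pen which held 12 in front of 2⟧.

⟦which held 12⟧ = {x : ⟨x, 12⟩ ∈ ⟦held⟧} = {2, 3, 4, 5, 10, 11, 12, 13, 14, 15, 16}
⟦in front of 2⟧ = {x : ⟨x, 2⟩ ∈ ⟦in front of⟧} = {3, 6, 8, 9, 11, 13, 15, 16}
⟦pen⟧ = {2, 3, 4, 5, 6, 7, 8, 9, 11, 12, 13, 15, 16}
… ∩ ⟦which held 12⟧ = {2, 3, 4, 5, 6, 7, 8, 9, 11, 12, 13, 15, 16} ∩ {2, 3, 4, 5, 10, 11, 12, 13, 14, 15, 16} = {2, 3, 4, 5, 11, 12, 13, 15, 16}
… ∩ ⟦in front of 2⟧ = {2, 3, 4, 5, 11, 12, 13, 15, 16} ∩ {3, 6, 8, 9, 11, 13, 15, 16} = {3, 11, 13, 15, 16}
… ∩ ⟦wet⟧ = {3, 11, 13, 15, 16} ∩ {1, 6, 8, 11, 13, 15} = {11, 13, 15}
… ∩ ⟦blue⟧ = {11, 13, 15} ∩ {2, 5, 7, 8, 9, 10, 11, 12, 13, 14, 15, 16} = {11, 13, 15}
So ⟦wet blue pen which held 12 in front of 2⟧ = {11, 13, 15}.

{11, 13, 15}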